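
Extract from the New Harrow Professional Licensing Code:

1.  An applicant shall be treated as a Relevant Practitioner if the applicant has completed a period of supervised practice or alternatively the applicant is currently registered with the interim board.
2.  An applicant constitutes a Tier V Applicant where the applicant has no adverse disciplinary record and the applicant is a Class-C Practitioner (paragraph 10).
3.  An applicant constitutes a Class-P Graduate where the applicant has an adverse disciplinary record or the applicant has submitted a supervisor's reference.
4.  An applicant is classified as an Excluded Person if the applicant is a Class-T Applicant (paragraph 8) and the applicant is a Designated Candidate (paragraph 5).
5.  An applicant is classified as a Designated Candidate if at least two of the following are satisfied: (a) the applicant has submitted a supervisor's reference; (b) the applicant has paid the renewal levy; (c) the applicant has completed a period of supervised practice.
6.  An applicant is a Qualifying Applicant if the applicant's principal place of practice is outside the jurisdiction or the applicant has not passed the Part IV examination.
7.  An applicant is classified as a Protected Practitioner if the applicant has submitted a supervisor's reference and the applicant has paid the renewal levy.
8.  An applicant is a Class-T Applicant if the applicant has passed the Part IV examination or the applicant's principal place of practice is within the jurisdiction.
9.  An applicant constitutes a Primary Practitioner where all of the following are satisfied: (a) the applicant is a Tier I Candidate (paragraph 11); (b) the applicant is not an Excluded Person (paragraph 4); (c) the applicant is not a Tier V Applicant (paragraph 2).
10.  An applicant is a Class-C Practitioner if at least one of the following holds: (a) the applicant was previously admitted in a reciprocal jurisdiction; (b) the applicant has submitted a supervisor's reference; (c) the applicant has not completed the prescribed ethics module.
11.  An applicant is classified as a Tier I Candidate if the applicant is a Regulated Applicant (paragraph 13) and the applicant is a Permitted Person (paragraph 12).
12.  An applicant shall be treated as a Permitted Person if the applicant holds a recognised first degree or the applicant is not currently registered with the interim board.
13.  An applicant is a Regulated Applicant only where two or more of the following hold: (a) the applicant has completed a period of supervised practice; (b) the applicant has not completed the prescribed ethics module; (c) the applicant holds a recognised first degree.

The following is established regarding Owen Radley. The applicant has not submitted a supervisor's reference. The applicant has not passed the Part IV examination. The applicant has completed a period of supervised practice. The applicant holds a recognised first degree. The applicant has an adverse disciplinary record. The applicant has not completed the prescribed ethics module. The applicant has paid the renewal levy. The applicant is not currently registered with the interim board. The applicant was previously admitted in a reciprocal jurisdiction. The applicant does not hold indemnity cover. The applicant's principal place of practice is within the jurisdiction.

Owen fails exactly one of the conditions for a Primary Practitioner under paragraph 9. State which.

Excluded Person

paragraph 13 — Regulated Applicant: the applicant has completed a period of supervised practice? yes; the applicant has not completed the prescribed ethics module? yes; the applicant holds a recognised first degree? yes — 3 of 3 hold (need ≥2) → satisfied.
paragraph 12 — Permitted Person: [the applicant holds a recognised first degree? yes] OR [the applicant is not currently registered with the interim board? yes] → satisfied.
paragraph 11 — Tier I Candidate: [Regulated Applicant (paragraph 13)? yes] AND [Permitted Person (paragraph 12)? yes] → satisfied.
paragraph 8 — Class-T Applicant: [the applicant has passed the Part IV examination? no] OR [the applicant's principal place of practice is within the jurisdiction? yes] → satisfied.
paragraph 5 — Designated Candidate: the applicant has submitted a supervisor's reference? no; the applicant has paid the renewal levy? yes; the applicant has completed a period of supervised practice? yes — 2 of 3 hold (need ≥2) → satisfied.
paragraph 4 — Excluded Person: [Class-T Applicant (paragraph 8)? yes] AND [Designated Candidate (paragraph 5)? yes] → satisfied.
paragraph 10 — Class-C Practitioner: [the applicant was previously admitted in a reciprocal jurisdiction? yes] OR [the applicant has submitted a supervisor's reference? no] OR [the applicant has not completed the prescribed ethics module? yes] → satisfied.
paragraph 2 — Tier V Applicant: [the applicant has no adverse disciplinary record? no] AND [Class-C Practitioner (paragraph 10)? yes] → not satisfied.
paragraph 9 — Primary Practitioner: [Tier I Candidate (paragraph 11)? yes] AND [not an Excluded Person (paragraph 4)? no] AND [not a Tier V Applicant (paragraph 2)? yes] → not satisfied.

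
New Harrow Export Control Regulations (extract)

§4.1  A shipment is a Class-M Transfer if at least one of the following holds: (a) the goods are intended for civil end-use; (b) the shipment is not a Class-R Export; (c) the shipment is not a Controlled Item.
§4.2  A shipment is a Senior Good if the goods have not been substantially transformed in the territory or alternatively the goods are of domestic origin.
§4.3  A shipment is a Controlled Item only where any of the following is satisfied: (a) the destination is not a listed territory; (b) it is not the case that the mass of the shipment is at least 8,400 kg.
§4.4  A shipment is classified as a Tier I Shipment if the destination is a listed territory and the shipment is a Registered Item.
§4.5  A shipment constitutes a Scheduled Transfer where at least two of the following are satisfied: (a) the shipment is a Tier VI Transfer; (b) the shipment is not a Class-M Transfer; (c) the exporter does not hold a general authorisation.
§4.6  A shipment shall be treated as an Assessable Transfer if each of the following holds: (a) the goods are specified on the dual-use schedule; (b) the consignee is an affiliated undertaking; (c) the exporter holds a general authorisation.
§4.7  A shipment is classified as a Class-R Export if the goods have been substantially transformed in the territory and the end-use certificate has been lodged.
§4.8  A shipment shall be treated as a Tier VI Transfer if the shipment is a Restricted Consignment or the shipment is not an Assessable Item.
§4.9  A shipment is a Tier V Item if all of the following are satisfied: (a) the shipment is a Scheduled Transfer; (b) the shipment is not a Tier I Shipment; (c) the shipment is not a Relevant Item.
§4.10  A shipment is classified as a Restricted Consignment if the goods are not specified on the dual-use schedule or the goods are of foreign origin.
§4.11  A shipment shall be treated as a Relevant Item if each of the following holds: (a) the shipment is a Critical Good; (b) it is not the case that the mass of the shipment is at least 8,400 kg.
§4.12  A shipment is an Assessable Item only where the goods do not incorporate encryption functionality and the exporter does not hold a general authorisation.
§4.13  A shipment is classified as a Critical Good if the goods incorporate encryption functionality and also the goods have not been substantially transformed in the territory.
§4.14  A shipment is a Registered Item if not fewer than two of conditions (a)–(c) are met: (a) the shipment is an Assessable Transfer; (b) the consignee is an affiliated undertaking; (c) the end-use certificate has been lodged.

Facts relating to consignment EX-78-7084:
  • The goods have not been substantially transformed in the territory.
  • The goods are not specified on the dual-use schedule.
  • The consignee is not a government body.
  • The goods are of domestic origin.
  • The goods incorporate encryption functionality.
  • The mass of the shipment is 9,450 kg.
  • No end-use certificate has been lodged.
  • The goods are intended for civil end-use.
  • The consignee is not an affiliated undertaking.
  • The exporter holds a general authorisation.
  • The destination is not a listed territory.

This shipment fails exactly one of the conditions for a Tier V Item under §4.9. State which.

Scheduled Transfer

§4.10 — Restricted Consignment: [the goods are not specified on the dual-use schedule? yes] OR [the goods are of foreign origin? no] → satisfied.
§4.12 — Assessable Item: [the goods do not incorporate encryption functionality? no] AND [the exporter does not hold a general authorisation? no] → not satisfied.
§4.8 — Tier VI Transfer: [Restricted Consignment (§4.10)? yes] OR [not an Assessable Item (§4.12)? yes] → satisfied.
§4.7 — Class-R Export: [the goods have been substantially transformed in the territory? no] AND [the end-use certificate has been lodged? no] → not satisfied.
§4.3 — Controlled Item: [the destination is not a listed territory? yes] OR [mass of the shipment: 9,450 kg ≥ 8,400 kg? yes, so negated condition no] → satisfied.
§4.1 — Class-M Transfer: [the goods are intended for civil end-use? yes] OR [not a Class-R Export (§4.7)? yes] OR [not a Controlled Item (§4.3)? no] → satisfied.
§4.5 — Scheduled Transfer: Tier VI Transfer (§4.8)? yes; not a Class-M Transfer (§4.1)? no; the exporter does not hold a general authorisation? no — 1 of 3 hold (need ≥2) → not satisfied.
§4.6 — Assessable Transfer: [the goods are specified on the dual-use schedule? no] AND [the consignee is an affiliated undertaking? no] AND [the exporter holds a general authorisation? yes] → not satisfied.
§4.14 — Registered Item: Assessable Transfer (§4.6)? no; the consignee is an affiliated undertaking? no; the end-use certificate has been lodged? no — 0 of 3 hold (need ≥2) → not satisfied.
§4.4 — Tier I Shipment: [the destination is a listed territory? no] AND [Registered Item (§4.14)? no] → not satisfied.
§4.13 — Critical Good: [the goods incorporate encryption functionality? yes] AND [the goods have not been substantially transformed in the territory? yes] → satisfied.
§4.11 — Relevant Item: [Critical Good (§4.13)? yes] AND [mass of the shipment: 9,450 kg ≥ 8,400 kg? yes, so negated condition no] → not satisfied.
§4.9 — Tier V Item: [Scheduled Transfer (§4.5)? no] AND [not a Tier I Shipment (§4.4)? yes] AND [not a Relevant Item (§4.11)? yes] → not satisfied.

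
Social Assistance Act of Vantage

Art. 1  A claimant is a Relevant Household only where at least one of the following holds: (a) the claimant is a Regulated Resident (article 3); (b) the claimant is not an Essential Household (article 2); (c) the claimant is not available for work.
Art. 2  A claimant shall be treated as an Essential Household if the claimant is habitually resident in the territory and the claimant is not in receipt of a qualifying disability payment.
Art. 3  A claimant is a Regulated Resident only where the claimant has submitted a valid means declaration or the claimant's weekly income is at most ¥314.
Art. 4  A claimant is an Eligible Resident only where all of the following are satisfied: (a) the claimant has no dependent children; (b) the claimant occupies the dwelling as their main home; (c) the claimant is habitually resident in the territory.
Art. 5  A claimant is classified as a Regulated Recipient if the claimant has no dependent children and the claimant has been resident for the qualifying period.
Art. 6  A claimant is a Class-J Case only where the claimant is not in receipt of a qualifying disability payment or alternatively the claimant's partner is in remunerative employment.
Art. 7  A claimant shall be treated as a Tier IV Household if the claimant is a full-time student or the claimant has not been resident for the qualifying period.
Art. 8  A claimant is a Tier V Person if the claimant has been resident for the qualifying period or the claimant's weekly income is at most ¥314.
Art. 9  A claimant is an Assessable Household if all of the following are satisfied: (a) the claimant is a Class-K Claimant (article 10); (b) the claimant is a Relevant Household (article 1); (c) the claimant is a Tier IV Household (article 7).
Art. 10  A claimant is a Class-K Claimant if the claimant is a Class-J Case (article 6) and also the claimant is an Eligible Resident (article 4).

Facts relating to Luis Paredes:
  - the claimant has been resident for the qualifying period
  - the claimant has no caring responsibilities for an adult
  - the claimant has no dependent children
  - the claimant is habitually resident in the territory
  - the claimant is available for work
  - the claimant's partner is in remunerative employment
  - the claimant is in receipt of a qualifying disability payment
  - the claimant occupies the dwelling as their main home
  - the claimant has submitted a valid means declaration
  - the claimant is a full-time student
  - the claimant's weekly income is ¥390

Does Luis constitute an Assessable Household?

Under article 6: the claimant is not in receipt of a qualifying disability payment? no; or the claimant's partner is in remunerative employment? yes. So the claimant is a Class-J Case.
Under article 4: the claimant has no dependent children? yes; and the claimant occupies the dwelling as their main home? yes; and the claimant is habitually resident in the territory? yes. So the claimant is an Eligible Resident.
Under article 10: Class-J Case (article 6)? yes; and Eligible Resident (article 4)? yes. So the claimant is a Class-K Claimant.
Under article 3: the claimant has submitted a valid means declaration? yes; or claimant's weekly income: ¥390 ≤ ¥314? no. So the claimant is a Regulated Resident.
Under article 2: the claimant is habitually resident in the territory? yes; and the claimant is not in receipt of a qualifying disability payment? no. So the claimant is not an Essential Household.
Under article 1: Regulated Resident (article 3)? yes; or not an Essential Household (article 2)? yes; or the claimant is not available for work? no. So the claimant is a Relevant Household.
Under article 7: the claimant is a full-time student? yes; or the claimant has not been resident for the qualifying period? no. So the claimant is a Tier IV Household.
Under article 9: Class-K Claimant (article 10)? yes; and Relevant Household (article 1)? yes; and Tier IV Household (article 7)? yes. So the claimant is an Assessable Household.

Yes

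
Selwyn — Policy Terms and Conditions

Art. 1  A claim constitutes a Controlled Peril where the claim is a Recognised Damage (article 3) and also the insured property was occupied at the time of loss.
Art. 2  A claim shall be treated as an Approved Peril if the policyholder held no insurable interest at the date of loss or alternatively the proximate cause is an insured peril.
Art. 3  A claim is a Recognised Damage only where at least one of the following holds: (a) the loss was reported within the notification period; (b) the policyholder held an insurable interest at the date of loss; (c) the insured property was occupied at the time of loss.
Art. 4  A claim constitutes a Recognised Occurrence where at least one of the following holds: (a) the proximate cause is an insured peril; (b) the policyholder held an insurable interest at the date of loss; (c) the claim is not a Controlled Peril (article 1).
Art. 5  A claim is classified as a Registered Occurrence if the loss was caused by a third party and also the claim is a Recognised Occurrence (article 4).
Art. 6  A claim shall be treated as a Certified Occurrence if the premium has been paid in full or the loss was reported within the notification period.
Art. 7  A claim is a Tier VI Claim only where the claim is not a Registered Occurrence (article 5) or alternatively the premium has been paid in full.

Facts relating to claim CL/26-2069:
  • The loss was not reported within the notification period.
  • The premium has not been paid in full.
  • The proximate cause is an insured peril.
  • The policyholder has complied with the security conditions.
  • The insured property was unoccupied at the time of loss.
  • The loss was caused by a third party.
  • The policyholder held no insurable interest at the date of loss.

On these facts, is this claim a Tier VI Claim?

No

Under article 3: the loss was reported within the notification period? no; or the policyholder held an insurable interest at the date of loss? no; or the insured property was occupied at the time of loss? no. So the claim is not a Recognised Damage.
Under article 1: Recognised Damage (article 3)? no; and the insured property was occupied at the time of loss? no. So the claim is not a Controlled Peril.
Under article 4: the proximate cause is an insured peril? yes; or the policyholder held an insurable interest at the date of loss? no; or not a Controlled Peril (article 1)? yes. So the claim is a Recognised Occurrence.
Under article 5: the loss was caused by a third party? yes; and Recognised Occurrence (article 4)? yes. So the claim is a Registered Occurrence.
Under article 7: not a Registered Occurrence (article 5)? no; or the premium has been paid in full? no. So the claim is not a Tier VI Claim.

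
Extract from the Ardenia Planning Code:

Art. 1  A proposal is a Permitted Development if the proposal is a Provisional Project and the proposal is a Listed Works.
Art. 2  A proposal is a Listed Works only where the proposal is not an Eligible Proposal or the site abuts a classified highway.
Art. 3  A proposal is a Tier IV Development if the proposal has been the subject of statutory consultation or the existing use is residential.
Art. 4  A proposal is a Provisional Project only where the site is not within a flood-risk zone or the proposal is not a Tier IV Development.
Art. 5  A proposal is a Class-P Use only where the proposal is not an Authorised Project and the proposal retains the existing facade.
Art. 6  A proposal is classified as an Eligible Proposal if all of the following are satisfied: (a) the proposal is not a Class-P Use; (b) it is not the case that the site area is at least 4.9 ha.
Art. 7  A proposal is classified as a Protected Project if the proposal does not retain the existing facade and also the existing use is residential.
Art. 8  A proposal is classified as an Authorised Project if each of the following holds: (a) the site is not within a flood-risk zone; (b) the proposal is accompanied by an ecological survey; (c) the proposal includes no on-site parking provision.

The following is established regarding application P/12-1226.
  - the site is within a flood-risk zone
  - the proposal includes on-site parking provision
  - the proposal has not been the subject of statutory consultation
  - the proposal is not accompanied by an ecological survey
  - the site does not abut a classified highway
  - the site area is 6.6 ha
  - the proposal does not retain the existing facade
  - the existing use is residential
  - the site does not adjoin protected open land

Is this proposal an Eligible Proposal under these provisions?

article 8 — Authorised Project: [the site is not within a flood-risk zone? no] AND [the proposal is accompanied by an ecological survey? no] AND [the proposal includes no on-site parking provision? no] → not satisfied.
article 5 — Class-P Use: [not an Authorised Project (article 8)? yes] AND [the proposal retains the existing facade? no] → not satisfied.
article 6 — Eligible Proposal: [not a Class-P Use (article 5)? yes] AND [site area: 6.6 ha ≥ 4.9 ha? yes, so negated condition no] → not satisfied.

No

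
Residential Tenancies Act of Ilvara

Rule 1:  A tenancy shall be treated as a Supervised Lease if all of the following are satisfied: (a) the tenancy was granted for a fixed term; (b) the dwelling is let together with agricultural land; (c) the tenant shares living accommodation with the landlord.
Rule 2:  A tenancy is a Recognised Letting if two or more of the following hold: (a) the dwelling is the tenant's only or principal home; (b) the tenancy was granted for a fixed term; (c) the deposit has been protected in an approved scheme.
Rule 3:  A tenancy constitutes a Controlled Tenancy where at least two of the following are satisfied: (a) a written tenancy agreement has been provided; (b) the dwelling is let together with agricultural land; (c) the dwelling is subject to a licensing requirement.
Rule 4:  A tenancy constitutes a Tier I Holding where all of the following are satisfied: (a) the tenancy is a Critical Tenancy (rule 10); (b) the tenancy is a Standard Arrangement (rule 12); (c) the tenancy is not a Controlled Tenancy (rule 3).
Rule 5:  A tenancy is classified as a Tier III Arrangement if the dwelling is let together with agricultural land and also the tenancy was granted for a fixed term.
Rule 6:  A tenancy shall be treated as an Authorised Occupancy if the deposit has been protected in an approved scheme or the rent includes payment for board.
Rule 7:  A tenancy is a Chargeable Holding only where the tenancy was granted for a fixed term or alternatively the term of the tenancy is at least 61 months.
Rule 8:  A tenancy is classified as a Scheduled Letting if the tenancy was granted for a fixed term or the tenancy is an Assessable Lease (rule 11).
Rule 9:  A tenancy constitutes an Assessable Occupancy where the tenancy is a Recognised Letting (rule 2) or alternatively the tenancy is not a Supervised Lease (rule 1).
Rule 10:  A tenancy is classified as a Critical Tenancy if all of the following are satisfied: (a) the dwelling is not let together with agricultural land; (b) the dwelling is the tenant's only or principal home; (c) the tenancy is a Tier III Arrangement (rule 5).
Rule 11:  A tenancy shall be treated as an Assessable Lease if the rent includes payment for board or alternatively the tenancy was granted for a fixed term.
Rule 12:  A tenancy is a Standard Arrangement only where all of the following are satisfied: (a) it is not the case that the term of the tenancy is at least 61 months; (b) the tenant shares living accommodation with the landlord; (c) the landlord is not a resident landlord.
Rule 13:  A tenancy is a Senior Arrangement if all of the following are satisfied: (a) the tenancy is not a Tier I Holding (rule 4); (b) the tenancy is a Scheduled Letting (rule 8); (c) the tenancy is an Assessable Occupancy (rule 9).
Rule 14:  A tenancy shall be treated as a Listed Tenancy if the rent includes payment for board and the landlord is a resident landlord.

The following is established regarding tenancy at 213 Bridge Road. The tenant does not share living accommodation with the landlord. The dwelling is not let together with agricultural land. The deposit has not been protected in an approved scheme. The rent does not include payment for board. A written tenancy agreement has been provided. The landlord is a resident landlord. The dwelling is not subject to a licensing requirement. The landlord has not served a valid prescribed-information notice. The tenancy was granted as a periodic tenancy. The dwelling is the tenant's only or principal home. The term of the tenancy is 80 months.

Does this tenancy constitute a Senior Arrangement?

rule 5 — Tier III Arrangement: [the dwelling is let together with agricultural land? no] AND [the tenancy was granted for a fixed term? no] → not satisfied.
rule 10 — Critical Tenancy: [the dwelling is not let together with agricultural land? yes] AND [the dwelling is the tenant's only or principal home? yes] AND [Tier III Arrangement (rule 5)? no] → not satisfied.
rule 12 — Standard Arrangement: [term of the tenancy: 80 months ≥ 61 months? yes, so negated condition no] AND [the tenant shares living accommodation with the landlord? no] AND [the landlord is not a resident landlord? no] → not satisfied.
rule 3 — Controlled Tenancy: a written tenancy agreement has been provided? yes; the dwelling is let together with agricultural land? no; the dwelling is subject to a licensing requirement? no — 1 of 3 hold (need ≥2) → not satisfied.
rule 4 — Tier I Holding: [Critical Tenancy (rule 10)? no] AND [Standard Arrangement (rule 12)? no] AND [not a Controlled Tenancy (rule 3)? yes] → not satisfied.
rule 11 — Assessable Lease: [the rent includes payment for board? no] OR [the tenancy was granted for a fixed term? no] → not satisfied.
rule 8 — Scheduled Letting: [the tenancy was granted for a fixed term? no] OR [Assessable Lease (rule 11)? no] → not satisfied.
rule 2 — Recognised Letting: the dwelling is the tenant's only or principal home? yes; the tenancy was granted for a fixed term? no; the deposit has been protected in an approved scheme? no — 1 of 3 hold (need ≥2) → not satisfied.
rule 1 — Supervised Lease: [the tenancy was granted for a fixed term? no] AND [the dwelling is let together with agricultural land? no] AND [the tenant shares living accommodation with the landlord? no] → not satisfied.
rule 9 — Assessable Occupancy: [Recognised Letting (rule 2)? no] OR [not a Supervised Lease (rule 1)? yes] → satisfied.
rule 13 — Senior Arrangement: [not a Tier I Holding (rule 4)? yes] AND [Scheduled Letting (rule 8)? no] AND [Assessable Occupancy (rule 9)? yes] → not satisfied.

No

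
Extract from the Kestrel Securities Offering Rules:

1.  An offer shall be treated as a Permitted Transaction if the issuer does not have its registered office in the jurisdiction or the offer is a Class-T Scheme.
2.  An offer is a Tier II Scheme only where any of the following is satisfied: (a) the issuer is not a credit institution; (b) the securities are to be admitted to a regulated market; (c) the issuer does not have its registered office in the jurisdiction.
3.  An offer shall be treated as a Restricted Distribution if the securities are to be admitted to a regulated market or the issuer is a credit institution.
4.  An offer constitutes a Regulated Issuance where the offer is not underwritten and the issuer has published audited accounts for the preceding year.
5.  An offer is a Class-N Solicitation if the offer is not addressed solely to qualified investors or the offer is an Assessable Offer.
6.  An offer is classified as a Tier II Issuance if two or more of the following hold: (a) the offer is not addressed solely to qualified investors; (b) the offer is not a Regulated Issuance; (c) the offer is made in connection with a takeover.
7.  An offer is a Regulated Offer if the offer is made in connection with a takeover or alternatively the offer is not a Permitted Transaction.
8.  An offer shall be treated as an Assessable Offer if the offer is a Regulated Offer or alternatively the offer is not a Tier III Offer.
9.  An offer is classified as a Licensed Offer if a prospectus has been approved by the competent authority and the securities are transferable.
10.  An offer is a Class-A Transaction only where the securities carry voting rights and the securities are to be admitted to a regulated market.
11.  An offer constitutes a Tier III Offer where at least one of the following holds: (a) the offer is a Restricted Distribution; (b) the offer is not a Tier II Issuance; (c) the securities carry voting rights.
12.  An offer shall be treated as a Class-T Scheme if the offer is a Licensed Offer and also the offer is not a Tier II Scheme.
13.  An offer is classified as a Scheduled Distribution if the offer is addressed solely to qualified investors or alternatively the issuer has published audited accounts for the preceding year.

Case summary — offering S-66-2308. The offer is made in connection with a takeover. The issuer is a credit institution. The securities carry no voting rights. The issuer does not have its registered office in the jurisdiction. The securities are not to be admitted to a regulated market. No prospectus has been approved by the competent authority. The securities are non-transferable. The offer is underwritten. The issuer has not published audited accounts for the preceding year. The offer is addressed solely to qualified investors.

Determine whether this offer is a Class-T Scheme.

Under paragraph 9: a prospectus has been approved by the competent authority? no; and the securities are transferable? no. So the offer is not a Licensed Offer.
Under paragraph 2: the issuer is not a credit institution? no; or the securities are to be admitted to a regulated market? no; or the issuer does not have its registered office in the jurisdiction? yes. So the offer is a Tier II Scheme.
Under paragraph 12: Licensed Offer (paragraph 9)? no; and not a Tier II Scheme (paragraph 2)? no. So the offer is not a Class-T Scheme.

No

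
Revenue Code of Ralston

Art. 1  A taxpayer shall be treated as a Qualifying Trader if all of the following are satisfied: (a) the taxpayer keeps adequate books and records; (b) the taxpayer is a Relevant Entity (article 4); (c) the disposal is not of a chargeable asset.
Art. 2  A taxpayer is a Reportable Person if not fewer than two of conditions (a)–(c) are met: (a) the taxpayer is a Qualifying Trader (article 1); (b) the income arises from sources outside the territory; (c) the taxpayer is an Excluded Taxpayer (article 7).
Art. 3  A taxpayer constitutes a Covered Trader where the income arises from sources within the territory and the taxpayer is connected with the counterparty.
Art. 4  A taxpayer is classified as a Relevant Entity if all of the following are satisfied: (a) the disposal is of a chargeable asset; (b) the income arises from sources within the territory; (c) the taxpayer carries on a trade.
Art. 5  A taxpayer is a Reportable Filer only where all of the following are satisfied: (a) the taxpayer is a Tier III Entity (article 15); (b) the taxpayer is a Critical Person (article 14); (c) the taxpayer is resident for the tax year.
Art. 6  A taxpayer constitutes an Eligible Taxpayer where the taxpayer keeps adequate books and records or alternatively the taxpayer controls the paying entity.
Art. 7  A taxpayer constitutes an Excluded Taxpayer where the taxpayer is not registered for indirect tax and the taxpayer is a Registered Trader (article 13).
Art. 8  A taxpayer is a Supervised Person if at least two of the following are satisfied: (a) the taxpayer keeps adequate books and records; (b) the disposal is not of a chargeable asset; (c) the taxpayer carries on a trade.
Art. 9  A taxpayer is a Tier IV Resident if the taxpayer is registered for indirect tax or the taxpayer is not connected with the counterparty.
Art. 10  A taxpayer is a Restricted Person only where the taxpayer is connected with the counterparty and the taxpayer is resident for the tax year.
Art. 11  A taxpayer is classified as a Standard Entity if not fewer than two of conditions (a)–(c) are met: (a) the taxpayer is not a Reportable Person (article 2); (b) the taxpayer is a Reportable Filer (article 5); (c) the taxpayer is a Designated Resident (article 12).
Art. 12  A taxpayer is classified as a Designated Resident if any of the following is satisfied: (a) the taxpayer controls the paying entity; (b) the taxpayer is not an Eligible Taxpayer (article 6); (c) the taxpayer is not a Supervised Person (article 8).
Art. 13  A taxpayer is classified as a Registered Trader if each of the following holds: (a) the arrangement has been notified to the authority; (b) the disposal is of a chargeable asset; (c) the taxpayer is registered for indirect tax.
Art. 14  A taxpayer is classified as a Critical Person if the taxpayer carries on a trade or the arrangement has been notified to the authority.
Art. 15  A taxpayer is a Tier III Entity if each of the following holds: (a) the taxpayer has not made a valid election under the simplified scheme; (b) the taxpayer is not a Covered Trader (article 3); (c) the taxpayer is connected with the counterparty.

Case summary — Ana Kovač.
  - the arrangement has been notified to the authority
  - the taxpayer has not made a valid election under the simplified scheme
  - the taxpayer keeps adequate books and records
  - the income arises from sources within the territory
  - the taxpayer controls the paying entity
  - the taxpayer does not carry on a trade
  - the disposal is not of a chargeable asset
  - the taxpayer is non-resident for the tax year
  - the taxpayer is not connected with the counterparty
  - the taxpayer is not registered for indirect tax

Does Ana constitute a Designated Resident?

Yes

article 6 — Eligible Taxpayer: [the taxpayer keeps adequate books and records? yes] OR [the taxpayer controls the paying entity? yes] → satisfied.
article 8 — Supervised Person: the taxpayer keeps adequate books and records? yes; the disposal is not of a chargeable asset? yes; the taxpayer carries on a trade? no — 2 of 3 hold (need ≥2) → satisfied.
article 12 — Designated Resident: [the taxpayer controls the paying entity? yes] OR [not an Eligible Taxpayer (article 6)? no] OR [not a Supervised Person (article 8)? no] → satisfied.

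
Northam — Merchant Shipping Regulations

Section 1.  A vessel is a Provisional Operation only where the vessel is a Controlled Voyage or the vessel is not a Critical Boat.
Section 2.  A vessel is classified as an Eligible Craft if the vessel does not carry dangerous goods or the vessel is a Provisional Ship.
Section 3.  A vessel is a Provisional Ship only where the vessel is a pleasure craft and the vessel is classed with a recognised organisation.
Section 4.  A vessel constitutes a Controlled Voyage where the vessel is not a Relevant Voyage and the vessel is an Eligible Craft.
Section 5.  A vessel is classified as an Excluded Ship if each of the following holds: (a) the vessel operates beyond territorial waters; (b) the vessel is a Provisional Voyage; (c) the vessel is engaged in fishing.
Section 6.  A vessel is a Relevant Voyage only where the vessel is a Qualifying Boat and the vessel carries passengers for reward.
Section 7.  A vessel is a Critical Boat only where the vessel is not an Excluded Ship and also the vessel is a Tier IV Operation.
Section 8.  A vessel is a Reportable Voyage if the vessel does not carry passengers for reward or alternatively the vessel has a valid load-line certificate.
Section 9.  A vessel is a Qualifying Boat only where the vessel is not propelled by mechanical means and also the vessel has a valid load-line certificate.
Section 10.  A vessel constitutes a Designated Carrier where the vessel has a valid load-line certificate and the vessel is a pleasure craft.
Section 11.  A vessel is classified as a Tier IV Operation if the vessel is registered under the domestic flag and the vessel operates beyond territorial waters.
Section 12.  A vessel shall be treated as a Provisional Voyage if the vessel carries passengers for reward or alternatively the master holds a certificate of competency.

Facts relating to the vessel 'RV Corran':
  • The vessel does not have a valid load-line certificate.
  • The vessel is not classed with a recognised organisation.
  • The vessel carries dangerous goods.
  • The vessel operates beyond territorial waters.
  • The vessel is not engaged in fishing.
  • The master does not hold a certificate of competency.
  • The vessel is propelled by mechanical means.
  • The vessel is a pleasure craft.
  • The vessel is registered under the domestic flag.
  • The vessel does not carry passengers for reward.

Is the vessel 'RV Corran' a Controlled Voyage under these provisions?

Under section 9: the vessel is not propelled by mechanical means? no; and the vessel has a valid load-line certificate? no. So the vessel is not a Qualifying Boat.
Under section 6: Qualifying Boat (section 9)? no; and the vessel carries passengers for reward? no. So the vessel is not a Relevant Voyage.
Under section 3: the vessel is a pleasure craft? yes; and the vessel is classed with a recognised organisation? no. So the vessel is not a Provisional Ship.
Under section 2: the vessel does not carry dangerous goods? no; or Provisional Ship (section 3)? no. So the vessel is not an Eligible Craft.
Under section 4: not a Relevant Voyage (section 6)? yes; and Eligible Craft (section 2)? no. So the vessel is not a Controlled Voyage.

No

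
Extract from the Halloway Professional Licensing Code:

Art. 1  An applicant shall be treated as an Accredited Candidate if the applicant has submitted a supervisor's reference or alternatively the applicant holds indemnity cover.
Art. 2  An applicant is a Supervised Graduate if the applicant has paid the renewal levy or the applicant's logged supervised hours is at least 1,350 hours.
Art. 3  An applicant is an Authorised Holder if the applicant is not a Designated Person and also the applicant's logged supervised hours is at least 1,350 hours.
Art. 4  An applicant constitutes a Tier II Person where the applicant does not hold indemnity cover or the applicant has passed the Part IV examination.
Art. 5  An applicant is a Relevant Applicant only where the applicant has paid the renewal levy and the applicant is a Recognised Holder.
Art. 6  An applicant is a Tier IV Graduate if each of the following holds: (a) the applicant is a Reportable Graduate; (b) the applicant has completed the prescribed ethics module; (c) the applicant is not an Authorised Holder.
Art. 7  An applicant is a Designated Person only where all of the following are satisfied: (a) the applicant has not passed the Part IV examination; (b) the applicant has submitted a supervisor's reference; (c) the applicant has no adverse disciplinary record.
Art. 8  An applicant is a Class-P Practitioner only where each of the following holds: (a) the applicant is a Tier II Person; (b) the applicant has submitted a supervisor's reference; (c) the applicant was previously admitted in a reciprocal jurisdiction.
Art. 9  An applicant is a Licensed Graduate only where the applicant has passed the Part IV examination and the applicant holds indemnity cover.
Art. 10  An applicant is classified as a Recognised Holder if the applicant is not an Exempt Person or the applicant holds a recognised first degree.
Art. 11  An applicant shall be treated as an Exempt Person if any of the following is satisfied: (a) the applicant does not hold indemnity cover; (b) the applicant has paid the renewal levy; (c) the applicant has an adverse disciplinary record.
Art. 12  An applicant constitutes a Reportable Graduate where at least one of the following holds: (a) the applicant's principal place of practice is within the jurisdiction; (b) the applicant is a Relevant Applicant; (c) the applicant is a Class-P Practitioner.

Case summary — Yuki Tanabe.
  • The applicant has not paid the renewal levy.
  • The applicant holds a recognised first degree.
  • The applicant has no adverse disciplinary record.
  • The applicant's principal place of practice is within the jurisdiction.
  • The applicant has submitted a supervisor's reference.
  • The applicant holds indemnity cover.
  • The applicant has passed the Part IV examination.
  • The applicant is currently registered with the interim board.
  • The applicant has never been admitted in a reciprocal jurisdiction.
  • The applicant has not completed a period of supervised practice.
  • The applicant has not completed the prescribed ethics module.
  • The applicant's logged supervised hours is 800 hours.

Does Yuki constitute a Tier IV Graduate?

No

article 11 — Exempt Person: [the applicant does not hold indemnity cover? no] OR [the applicant has paid the renewal levy? no] OR [the applicant has an adverse disciplinary record? no] → not satisfied.
article 10 — Recognised Holder: [not an Exempt Person (article 11)? yes] OR [the applicant holds a recognised first degree? yes] → satisfied.
article 5 — Relevant Applicant: [the applicant has paid the renewal levy? no] AND [Recognised Holder (article 10)? yes] → not satisfied.
article 4 — Tier II Person: [the applicant does not hold indemnity cover? no] OR [the applicant has passed the Part IV examination? yes] → satisfied.
article 8 — Class-P Practitioner: [Tier II Person (article 4)? yes] AND [the applicant has submitted a supervisor's reference? yes] AND [the applicant was previously admitted in a reciprocal jurisdiction? no] → not satisfied.
article 12 — Reportable Graduate: [the applicant's principal place of practice is within the jurisdiction? yes] OR [Relevant Applicant (article 5)? no] OR [Class-P Practitioner (article 8)? no] → satisfied.
article 7 — Designated Person: [the applicant has not passed the Part IV examination? no] AND [the applicant has submitted a supervisor's reference? yes] AND [the applicant has no adverse disciplinary record? yes] → not satisfied.
article 3 — Authorised Holder: [not a Designated Person (article 7)? yes] AND [applicant's logged supervised hours: 800 hours ≥ 1,350 hours? no] → not satisfied.
article 6 — Tier IV Graduate: [Reportable Graduate (article 12)? yes] AND [the applicant has completed the prescribed ethics module? no] AND [not an Authorised Holder (article 3)? yes] → not satisfied.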